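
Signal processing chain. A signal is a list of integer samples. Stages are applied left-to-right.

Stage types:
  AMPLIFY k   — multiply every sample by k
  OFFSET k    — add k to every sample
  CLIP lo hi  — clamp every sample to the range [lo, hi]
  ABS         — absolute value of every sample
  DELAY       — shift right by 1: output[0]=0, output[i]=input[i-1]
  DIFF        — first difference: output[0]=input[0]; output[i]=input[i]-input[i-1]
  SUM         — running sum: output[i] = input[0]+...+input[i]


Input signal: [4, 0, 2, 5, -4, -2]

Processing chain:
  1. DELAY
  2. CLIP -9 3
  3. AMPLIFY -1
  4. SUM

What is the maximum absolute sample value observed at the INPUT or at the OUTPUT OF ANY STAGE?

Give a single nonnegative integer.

Input: [4, 0, 2, 5, -4, -2] (max |s|=5)
Stage 1 (DELAY): [0, 4, 0, 2, 5, -4] = [0, 4, 0, 2, 5, -4] -> [0, 4, 0, 2, 5, -4] (max |s|=5)
Stage 2 (CLIP -9 3): clip(0,-9,3)=0, clip(4,-9,3)=3, clip(0,-9,3)=0, clip(2,-9,3)=2, clip(5,-9,3)=3, clip(-4,-9,3)=-4 -> [0, 3, 0, 2, 3, -4] (max |s|=4)
Stage 3 (AMPLIFY -1): 0*-1=0, 3*-1=-3, 0*-1=0, 2*-1=-2, 3*-1=-3, -4*-1=4 -> [0, -3, 0, -2, -3, 4] (max |s|=4)
Stage 4 (SUM): sum[0..0]=0, sum[0..1]=-3, sum[0..2]=-3, sum[0..3]=-5, sum[0..4]=-8, sum[0..5]=-4 -> [0, -3, -3, -5, -8, -4] (max |s|=8)
Overall max amplitude: 8

Answer: 8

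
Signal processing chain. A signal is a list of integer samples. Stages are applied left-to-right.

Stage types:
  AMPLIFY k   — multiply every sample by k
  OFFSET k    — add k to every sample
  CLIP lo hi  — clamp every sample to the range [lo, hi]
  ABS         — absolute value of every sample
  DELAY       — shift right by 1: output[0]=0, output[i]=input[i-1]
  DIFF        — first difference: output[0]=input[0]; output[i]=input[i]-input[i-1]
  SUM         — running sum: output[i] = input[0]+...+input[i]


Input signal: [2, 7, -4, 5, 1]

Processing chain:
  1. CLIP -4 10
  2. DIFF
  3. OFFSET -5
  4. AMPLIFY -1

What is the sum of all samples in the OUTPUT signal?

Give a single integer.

Input: [2, 7, -4, 5, 1]
Stage 1 (CLIP -4 10): clip(2,-4,10)=2, clip(7,-4,10)=7, clip(-4,-4,10)=-4, clip(5,-4,10)=5, clip(1,-4,10)=1 -> [2, 7, -4, 5, 1]
Stage 2 (DIFF): s[0]=2, 7-2=5, -4-7=-11, 5--4=9, 1-5=-4 -> [2, 5, -11, 9, -4]
Stage 3 (OFFSET -5): 2+-5=-3, 5+-5=0, -11+-5=-16, 9+-5=4, -4+-5=-9 -> [-3, 0, -16, 4, -9]
Stage 4 (AMPLIFY -1): -3*-1=3, 0*-1=0, -16*-1=16, 4*-1=-4, -9*-1=9 -> [3, 0, 16, -4, 9]
Output sum: 24

Answer: 24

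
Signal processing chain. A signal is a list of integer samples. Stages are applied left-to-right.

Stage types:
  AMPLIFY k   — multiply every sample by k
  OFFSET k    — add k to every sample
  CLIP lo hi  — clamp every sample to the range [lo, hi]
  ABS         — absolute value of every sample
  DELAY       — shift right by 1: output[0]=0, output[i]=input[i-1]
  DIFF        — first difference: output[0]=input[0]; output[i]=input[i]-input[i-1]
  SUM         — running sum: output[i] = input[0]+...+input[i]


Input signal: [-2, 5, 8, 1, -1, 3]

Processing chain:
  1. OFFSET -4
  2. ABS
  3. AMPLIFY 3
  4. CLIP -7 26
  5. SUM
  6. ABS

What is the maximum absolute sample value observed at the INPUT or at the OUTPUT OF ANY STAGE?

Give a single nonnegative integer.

Answer: 60

Derivation:
Input: [-2, 5, 8, 1, -1, 3] (max |s|=8)
Stage 1 (OFFSET -4): -2+-4=-6, 5+-4=1, 8+-4=4, 1+-4=-3, -1+-4=-5, 3+-4=-1 -> [-6, 1, 4, -3, -5, -1] (max |s|=6)
Stage 2 (ABS): |-6|=6, |1|=1, |4|=4, |-3|=3, |-5|=5, |-1|=1 -> [6, 1, 4, 3, 5, 1] (max |s|=6)
Stage 3 (AMPLIFY 3): 6*3=18, 1*3=3, 4*3=12, 3*3=9, 5*3=15, 1*3=3 -> [18, 3, 12, 9, 15, 3] (max |s|=18)
Stage 4 (CLIP -7 26): clip(18,-7,26)=18, clip(3,-7,26)=3, clip(12,-7,26)=12, clip(9,-7,26)=9, clip(15,-7,26)=15, clip(3,-7,26)=3 -> [18, 3, 12, 9, 15, 3] (max |s|=18)
Stage 5 (SUM): sum[0..0]=18, sum[0..1]=21, sum[0..2]=33, sum[0..3]=42, sum[0..4]=57, sum[0..5]=60 -> [18, 21, 33, 42, 57, 60] (max |s|=60)
Stage 6 (ABS): |18|=18, |21|=21, |33|=33, |42|=42, |57|=57, |60|=60 -> [18, 21, 33, 42, 57, 60] (max |s|=60)
Overall max amplitude: 60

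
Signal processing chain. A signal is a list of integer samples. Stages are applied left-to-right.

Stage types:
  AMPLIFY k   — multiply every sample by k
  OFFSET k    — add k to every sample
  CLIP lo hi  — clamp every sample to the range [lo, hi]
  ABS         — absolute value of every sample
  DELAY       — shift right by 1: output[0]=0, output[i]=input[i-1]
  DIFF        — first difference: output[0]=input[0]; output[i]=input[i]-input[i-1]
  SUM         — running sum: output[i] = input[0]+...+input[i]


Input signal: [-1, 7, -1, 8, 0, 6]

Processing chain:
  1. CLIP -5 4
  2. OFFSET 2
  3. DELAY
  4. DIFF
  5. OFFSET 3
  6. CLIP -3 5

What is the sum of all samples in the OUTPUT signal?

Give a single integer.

Answer: 14

Derivation:
Input: [-1, 7, -1, 8, 0, 6]
Stage 1 (CLIP -5 4): clip(-1,-5,4)=-1, clip(7,-5,4)=4, clip(-1,-5,4)=-1, clip(8,-5,4)=4, clip(0,-5,4)=0, clip(6,-5,4)=4 -> [-1, 4, -1, 4, 0, 4]
Stage 2 (OFFSET 2): -1+2=1, 4+2=6, -1+2=1, 4+2=6, 0+2=2, 4+2=6 -> [1, 6, 1, 6, 2, 6]
Stage 3 (DELAY): [0, 1, 6, 1, 6, 2] = [0, 1, 6, 1, 6, 2] -> [0, 1, 6, 1, 6, 2]
Stage 4 (DIFF): s[0]=0, 1-0=1, 6-1=5, 1-6=-5, 6-1=5, 2-6=-4 -> [0, 1, 5, -5, 5, -4]
Stage 5 (OFFSET 3): 0+3=3, 1+3=4, 5+3=8, -5+3=-2, 5+3=8, -4+3=-1 -> [3, 4, 8, -2, 8, -1]
Stage 6 (CLIP -3 5): clip(3,-3,5)=3, clip(4,-3,5)=4, clip(8,-3,5)=5, clip(-2,-3,5)=-2, clip(8,-3,5)=5, clip(-1,-3,5)=-1 -> [3, 4, 5, -2, 5, -1]
Output sum: 14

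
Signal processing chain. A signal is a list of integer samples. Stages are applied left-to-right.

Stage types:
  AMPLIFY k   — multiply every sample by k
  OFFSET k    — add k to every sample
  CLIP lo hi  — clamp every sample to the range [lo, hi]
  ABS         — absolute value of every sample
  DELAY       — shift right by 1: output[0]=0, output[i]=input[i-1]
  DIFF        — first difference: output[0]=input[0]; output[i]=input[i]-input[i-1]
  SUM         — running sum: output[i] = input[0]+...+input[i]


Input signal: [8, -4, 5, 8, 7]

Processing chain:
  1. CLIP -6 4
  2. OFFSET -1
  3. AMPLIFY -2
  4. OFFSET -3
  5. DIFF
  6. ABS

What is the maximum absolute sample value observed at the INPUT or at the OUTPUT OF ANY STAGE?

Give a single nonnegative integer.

Input: [8, -4, 5, 8, 7] (max |s|=8)
Stage 1 (CLIP -6 4): clip(8,-6,4)=4, clip(-4,-6,4)=-4, clip(5,-6,4)=4, clip(8,-6,4)=4, clip(7,-6,4)=4 -> [4, -4, 4, 4, 4] (max |s|=4)
Stage 2 (OFFSET -1): 4+-1=3, -4+-1=-5, 4+-1=3, 4+-1=3, 4+-1=3 -> [3, -5, 3, 3, 3] (max |s|=5)
Stage 3 (AMPLIFY -2): 3*-2=-6, -5*-2=10, 3*-2=-6, 3*-2=-6, 3*-2=-6 -> [-6, 10, -6, -6, -6] (max |s|=10)
Stage 4 (OFFSET -3): -6+-3=-9, 10+-3=7, -6+-3=-9, -6+-3=-9, -6+-3=-9 -> [-9, 7, -9, -9, -9] (max |s|=9)
Stage 5 (DIFF): s[0]=-9, 7--9=16, -9-7=-16, -9--9=0, -9--9=0 -> [-9, 16, -16, 0, 0] (max |s|=16)
Stage 6 (ABS): |-9|=9, |16|=16, |-16|=16, |0|=0, |0|=0 -> [9, 16, 16, 0, 0] (max |s|=16)
Overall max amplitude: 16

Answer: 16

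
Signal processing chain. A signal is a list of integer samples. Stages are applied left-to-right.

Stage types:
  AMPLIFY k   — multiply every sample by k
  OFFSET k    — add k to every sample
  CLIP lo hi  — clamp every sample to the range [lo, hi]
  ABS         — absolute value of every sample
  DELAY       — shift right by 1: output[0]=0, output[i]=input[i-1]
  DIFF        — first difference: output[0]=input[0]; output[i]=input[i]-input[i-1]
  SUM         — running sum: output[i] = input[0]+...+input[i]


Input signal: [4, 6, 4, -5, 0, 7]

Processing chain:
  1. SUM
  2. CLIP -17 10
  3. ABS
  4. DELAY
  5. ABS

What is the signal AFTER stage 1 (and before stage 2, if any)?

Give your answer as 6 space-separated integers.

Input: [4, 6, 4, -5, 0, 7]
Stage 1 (SUM): sum[0..0]=4, sum[0..1]=10, sum[0..2]=14, sum[0..3]=9, sum[0..4]=9, sum[0..5]=16 -> [4, 10, 14, 9, 9, 16]

Answer: 4 10 14 9 9 16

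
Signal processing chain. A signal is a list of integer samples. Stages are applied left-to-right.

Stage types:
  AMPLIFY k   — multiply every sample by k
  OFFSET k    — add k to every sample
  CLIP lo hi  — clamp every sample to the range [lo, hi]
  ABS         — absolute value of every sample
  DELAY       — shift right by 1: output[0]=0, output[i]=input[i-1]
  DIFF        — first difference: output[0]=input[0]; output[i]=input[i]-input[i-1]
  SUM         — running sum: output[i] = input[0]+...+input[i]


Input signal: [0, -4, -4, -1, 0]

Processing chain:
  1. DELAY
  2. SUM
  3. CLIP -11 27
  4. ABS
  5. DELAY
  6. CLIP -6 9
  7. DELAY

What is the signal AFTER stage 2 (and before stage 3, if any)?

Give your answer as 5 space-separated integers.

Answer: 0 0 -4 -8 -9

Derivation:
Input: [0, -4, -4, -1, 0]
Stage 1 (DELAY): [0, 0, -4, -4, -1] = [0, 0, -4, -4, -1] -> [0, 0, -4, -4, -1]
Stage 2 (SUM): sum[0..0]=0, sum[0..1]=0, sum[0..2]=-4, sum[0..3]=-8, sum[0..4]=-9 -> [0, 0, -4, -8, -9]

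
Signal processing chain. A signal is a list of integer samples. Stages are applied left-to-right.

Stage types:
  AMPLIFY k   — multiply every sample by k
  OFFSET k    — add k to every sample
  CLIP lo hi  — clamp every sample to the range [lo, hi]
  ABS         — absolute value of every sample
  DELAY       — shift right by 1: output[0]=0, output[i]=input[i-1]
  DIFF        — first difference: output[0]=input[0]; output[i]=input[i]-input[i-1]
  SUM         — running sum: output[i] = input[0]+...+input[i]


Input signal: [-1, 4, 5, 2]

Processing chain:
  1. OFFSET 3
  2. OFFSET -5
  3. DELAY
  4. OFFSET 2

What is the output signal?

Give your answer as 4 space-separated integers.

Answer: 2 -1 4 5

Derivation:
Input: [-1, 4, 5, 2]
Stage 1 (OFFSET 3): -1+3=2, 4+3=7, 5+3=8, 2+3=5 -> [2, 7, 8, 5]
Stage 2 (OFFSET -5): 2+-5=-3, 7+-5=2, 8+-5=3, 5+-5=0 -> [-3, 2, 3, 0]
Stage 3 (DELAY): [0, -3, 2, 3] = [0, -3, 2, 3] -> [0, -3, 2, 3]
Stage 4 (OFFSET 2): 0+2=2, -3+2=-1, 2+2=4, 3+2=5 -> [2, -1, 4, 5]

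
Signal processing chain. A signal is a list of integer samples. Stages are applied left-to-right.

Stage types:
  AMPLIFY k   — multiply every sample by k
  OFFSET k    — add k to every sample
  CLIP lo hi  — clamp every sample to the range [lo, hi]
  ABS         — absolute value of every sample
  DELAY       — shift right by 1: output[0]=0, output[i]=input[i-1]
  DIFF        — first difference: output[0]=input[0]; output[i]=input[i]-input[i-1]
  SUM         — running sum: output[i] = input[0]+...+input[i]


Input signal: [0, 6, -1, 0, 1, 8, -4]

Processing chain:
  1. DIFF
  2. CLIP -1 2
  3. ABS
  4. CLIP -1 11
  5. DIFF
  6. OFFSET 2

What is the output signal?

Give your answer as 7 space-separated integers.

Answer: 2 4 1 2 2 3 1

Derivation:
Input: [0, 6, -1, 0, 1, 8, -4]
Stage 1 (DIFF): s[0]=0, 6-0=6, -1-6=-7, 0--1=1, 1-0=1, 8-1=7, -4-8=-12 -> [0, 6, -7, 1, 1, 7, -12]
Stage 2 (CLIP -1 2): clip(0,-1,2)=0, clip(6,-1,2)=2, clip(-7,-1,2)=-1, clip(1,-1,2)=1, clip(1,-1,2)=1, clip(7,-1,2)=2, clip(-12,-1,2)=-1 -> [0, 2, -1, 1, 1, 2, -1]
Stage 3 (ABS): |0|=0, |2|=2, |-1|=1, |1|=1, |1|=1, |2|=2, |-1|=1 -> [0, 2, 1, 1, 1, 2, 1]
Stage 4 (CLIP -1 11): clip(0,-1,11)=0, clip(2,-1,11)=2, clip(1,-1,11)=1, clip(1,-1,11)=1, clip(1,-1,11)=1, clip(2,-1,11)=2, clip(1,-1,11)=1 -> [0, 2, 1, 1, 1, 2, 1]
Stage 5 (DIFF): s[0]=0, 2-0=2, 1-2=-1, 1-1=0, 1-1=0, 2-1=1, 1-2=-1 -> [0, 2, -1, 0, 0, 1, -1]
Stage 6 (OFFSET 2): 0+2=2, 2+2=4, -1+2=1, 0+2=2, 0+2=2, 1+2=3, -1+2=1 -> [2, 4, 1, 2, 2, 3, 1]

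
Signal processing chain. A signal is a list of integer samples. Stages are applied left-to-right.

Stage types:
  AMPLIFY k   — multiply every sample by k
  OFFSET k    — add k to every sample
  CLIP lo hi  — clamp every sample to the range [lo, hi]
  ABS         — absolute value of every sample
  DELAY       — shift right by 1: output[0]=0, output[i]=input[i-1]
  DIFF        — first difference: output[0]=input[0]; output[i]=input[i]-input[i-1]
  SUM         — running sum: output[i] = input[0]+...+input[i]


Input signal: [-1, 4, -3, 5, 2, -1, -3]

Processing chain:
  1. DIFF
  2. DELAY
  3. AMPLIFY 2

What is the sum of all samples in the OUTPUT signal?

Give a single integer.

Input: [-1, 4, -3, 5, 2, -1, -3]
Stage 1 (DIFF): s[0]=-1, 4--1=5, -3-4=-7, 5--3=8, 2-5=-3, -1-2=-3, -3--1=-2 -> [-1, 5, -7, 8, -3, -3, -2]
Stage 2 (DELAY): [0, -1, 5, -7, 8, -3, -3] = [0, -1, 5, -7, 8, -3, -3] -> [0, -1, 5, -7, 8, -3, -3]
Stage 3 (AMPLIFY 2): 0*2=0, -1*2=-2, 5*2=10, -7*2=-14, 8*2=16, -3*2=-6, -3*2=-6 -> [0, -2, 10, -14, 16, -6, -6]
Output sum: -2

Answer: -2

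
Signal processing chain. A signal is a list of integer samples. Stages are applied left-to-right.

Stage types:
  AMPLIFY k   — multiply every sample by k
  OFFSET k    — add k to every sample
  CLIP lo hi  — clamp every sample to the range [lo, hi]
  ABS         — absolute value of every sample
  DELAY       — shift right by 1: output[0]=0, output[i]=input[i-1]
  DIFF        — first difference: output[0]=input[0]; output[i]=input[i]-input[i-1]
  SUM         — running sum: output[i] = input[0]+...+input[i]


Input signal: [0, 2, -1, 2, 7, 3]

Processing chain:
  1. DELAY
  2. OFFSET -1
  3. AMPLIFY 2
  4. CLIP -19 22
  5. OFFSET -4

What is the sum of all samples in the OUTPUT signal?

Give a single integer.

Input: [0, 2, -1, 2, 7, 3]
Stage 1 (DELAY): [0, 0, 2, -1, 2, 7] = [0, 0, 2, -1, 2, 7] -> [0, 0, 2, -1, 2, 7]
Stage 2 (OFFSET -1): 0+-1=-1, 0+-1=-1, 2+-1=1, -1+-1=-2, 2+-1=1, 7+-1=6 -> [-1, -1, 1, -2, 1, 6]
Stage 3 (AMPLIFY 2): -1*2=-2, -1*2=-2, 1*2=2, -2*2=-4, 1*2=2, 6*2=12 -> [-2, -2, 2, -4, 2, 12]
Stage 4 (CLIP -19 22): clip(-2,-19,22)=-2, clip(-2,-19,22)=-2, clip(2,-19,22)=2, clip(-4,-19,22)=-4, clip(2,-19,22)=2, clip(12,-19,22)=12 -> [-2, -2, 2, -4, 2, 12]
Stage 5 (OFFSET -4): -2+-4=-6, -2+-4=-6, 2+-4=-2, -4+-4=-8, 2+-4=-2, 12+-4=8 -> [-6, -6, -2, -8, -2, 8]
Output sum: -16

Answer: -16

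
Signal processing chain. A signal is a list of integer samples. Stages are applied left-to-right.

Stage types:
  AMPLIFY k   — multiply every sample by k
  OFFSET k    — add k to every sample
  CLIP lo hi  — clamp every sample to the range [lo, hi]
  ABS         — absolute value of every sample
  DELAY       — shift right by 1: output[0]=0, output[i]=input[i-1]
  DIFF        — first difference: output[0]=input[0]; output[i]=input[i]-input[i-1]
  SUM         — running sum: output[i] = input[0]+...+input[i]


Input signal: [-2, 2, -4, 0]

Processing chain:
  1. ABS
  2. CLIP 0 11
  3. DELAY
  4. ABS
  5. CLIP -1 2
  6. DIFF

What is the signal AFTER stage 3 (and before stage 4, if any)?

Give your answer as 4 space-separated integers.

Answer: 0 2 2 4

Derivation:
Input: [-2, 2, -4, 0]
Stage 1 (ABS): |-2|=2, |2|=2, |-4|=4, |0|=0 -> [2, 2, 4, 0]
Stage 2 (CLIP 0 11): clip(2,0,11)=2, clip(2,0,11)=2, clip(4,0,11)=4, clip(0,0,11)=0 -> [2, 2, 4, 0]
Stage 3 (DELAY): [0, 2, 2, 4] = [0, 2, 2, 4] -> [0, 2, 2, 4]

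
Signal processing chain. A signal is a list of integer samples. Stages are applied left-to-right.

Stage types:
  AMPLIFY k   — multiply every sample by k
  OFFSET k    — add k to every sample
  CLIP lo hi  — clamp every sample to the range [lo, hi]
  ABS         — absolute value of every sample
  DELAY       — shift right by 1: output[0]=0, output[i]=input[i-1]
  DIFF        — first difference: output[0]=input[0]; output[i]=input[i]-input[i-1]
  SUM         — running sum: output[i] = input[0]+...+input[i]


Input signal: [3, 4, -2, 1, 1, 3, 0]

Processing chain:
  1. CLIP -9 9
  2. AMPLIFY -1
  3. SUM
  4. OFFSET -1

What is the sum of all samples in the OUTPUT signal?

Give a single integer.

Answer: -55

Derivation:
Input: [3, 4, -2, 1, 1, 3, 0]
Stage 1 (CLIP -9 9): clip(3,-9,9)=3, clip(4,-9,9)=4, clip(-2,-9,9)=-2, clip(1,-9,9)=1, clip(1,-9,9)=1, clip(3,-9,9)=3, clip(0,-9,9)=0 -> [3, 4, -2, 1, 1, 3, 0]
Stage 2 (AMPLIFY -1): 3*-1=-3, 4*-1=-4, -2*-1=2, 1*-1=-1, 1*-1=-1, 3*-1=-3, 0*-1=0 -> [-3, -4, 2, -1, -1, -3, 0]
Stage 3 (SUM): sum[0..0]=-3, sum[0..1]=-7, sum[0..2]=-5, sum[0..3]=-6, sum[0..4]=-7, sum[0..5]=-10, sum[0..6]=-10 -> [-3, -7, -5, -6, -7, -10, -10]
Stage 4 (OFFSET -1): -3+-1=-4, -7+-1=-8, -5+-1=-6, -6+-1=-7, -7+-1=-8, -10+-1=-11, -10+-1=-11 -> [-4, -8, -6, -7, -8, -11, -11]
Output sum: -55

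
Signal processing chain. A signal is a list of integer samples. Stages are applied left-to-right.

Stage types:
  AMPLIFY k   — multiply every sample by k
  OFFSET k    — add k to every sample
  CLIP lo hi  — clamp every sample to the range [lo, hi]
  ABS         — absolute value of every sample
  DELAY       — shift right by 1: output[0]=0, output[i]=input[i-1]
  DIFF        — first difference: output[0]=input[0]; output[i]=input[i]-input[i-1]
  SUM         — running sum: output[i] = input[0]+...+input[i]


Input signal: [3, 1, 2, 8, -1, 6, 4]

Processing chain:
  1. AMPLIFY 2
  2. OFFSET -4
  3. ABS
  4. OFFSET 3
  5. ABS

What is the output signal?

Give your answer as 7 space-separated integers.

Answer: 5 5 3 15 9 11 7

Derivation:
Input: [3, 1, 2, 8, -1, 6, 4]
Stage 1 (AMPLIFY 2): 3*2=6, 1*2=2, 2*2=4, 8*2=16, -1*2=-2, 6*2=12, 4*2=8 -> [6, 2, 4, 16, -2, 12, 8]
Stage 2 (OFFSET -4): 6+-4=2, 2+-4=-2, 4+-4=0, 16+-4=12, -2+-4=-6, 12+-4=8, 8+-4=4 -> [2, -2, 0, 12, -6, 8, 4]
Stage 3 (ABS): |2|=2, |-2|=2, |0|=0, |12|=12, |-6|=6, |8|=8, |4|=4 -> [2, 2, 0, 12, 6, 8, 4]
Stage 4 (OFFSET 3): 2+3=5, 2+3=5, 0+3=3, 12+3=15, 6+3=9, 8+3=11, 4+3=7 -> [5, 5, 3, 15, 9, 11, 7]
Stage 5 (ABS): |5|=5, |5|=5, |3|=3, |15|=15, |9|=9, |11|=11, |7|=7 -> [5, 5, 3, 15, 9, 11, 7]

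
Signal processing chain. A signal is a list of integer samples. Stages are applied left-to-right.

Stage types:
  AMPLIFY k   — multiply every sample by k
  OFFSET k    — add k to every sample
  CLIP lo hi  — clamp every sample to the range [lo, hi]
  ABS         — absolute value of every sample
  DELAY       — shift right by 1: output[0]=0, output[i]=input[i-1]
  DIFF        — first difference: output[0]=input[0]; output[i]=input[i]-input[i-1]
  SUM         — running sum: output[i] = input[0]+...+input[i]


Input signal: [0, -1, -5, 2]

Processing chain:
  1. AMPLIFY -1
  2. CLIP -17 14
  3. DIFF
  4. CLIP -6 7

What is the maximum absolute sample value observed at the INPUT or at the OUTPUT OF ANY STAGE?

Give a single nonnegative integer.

Answer: 7

Derivation:
Input: [0, -1, -5, 2] (max |s|=5)
Stage 1 (AMPLIFY -1): 0*-1=0, -1*-1=1, -5*-1=5, 2*-1=-2 -> [0, 1, 5, -2] (max |s|=5)
Stage 2 (CLIP -17 14): clip(0,-17,14)=0, clip(1,-17,14)=1, clip(5,-17,14)=5, clip(-2,-17,14)=-2 -> [0, 1, 5, -2] (max |s|=5)
Stage 3 (DIFF): s[0]=0, 1-0=1, 5-1=4, -2-5=-7 -> [0, 1, 4, -7] (max |s|=7)
Stage 4 (CLIP -6 7): clip(0,-6,7)=0, clip(1,-6,7)=1, clip(4,-6,7)=4, clip(-7,-6,7)=-6 -> [0, 1, 4, -6] (max |s|=6)
Overall max amplitude: 7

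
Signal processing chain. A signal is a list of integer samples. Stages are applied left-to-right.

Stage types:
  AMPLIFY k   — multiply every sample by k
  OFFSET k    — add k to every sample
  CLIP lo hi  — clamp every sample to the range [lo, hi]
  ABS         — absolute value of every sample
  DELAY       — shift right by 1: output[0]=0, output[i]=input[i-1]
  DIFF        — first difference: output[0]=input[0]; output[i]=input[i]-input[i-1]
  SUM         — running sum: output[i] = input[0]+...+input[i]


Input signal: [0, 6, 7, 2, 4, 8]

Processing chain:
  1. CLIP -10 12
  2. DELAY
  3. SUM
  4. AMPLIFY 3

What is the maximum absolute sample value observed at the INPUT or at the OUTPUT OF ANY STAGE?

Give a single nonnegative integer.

Input: [0, 6, 7, 2, 4, 8] (max |s|=8)
Stage 1 (CLIP -10 12): clip(0,-10,12)=0, clip(6,-10,12)=6, clip(7,-10,12)=7, clip(2,-10,12)=2, clip(4,-10,12)=4, clip(8,-10,12)=8 -> [0, 6, 7, 2, 4, 8] (max |s|=8)
Stage 2 (DELAY): [0, 0, 6, 7, 2, 4] = [0, 0, 6, 7, 2, 4] -> [0, 0, 6, 7, 2, 4] (max |s|=7)
Stage 3 (SUM): sum[0..0]=0, sum[0..1]=0, sum[0..2]=6, sum[0..3]=13, sum[0..4]=15, sum[0..5]=19 -> [0, 0, 6, 13, 15, 19] (max |s|=19)
Stage 4 (AMPLIFY 3): 0*3=0, 0*3=0, 6*3=18, 13*3=39, 15*3=45, 19*3=57 -> [0, 0, 18, 39, 45, 57] (max |s|=57)
Overall max amplitude: 57

Answer: 57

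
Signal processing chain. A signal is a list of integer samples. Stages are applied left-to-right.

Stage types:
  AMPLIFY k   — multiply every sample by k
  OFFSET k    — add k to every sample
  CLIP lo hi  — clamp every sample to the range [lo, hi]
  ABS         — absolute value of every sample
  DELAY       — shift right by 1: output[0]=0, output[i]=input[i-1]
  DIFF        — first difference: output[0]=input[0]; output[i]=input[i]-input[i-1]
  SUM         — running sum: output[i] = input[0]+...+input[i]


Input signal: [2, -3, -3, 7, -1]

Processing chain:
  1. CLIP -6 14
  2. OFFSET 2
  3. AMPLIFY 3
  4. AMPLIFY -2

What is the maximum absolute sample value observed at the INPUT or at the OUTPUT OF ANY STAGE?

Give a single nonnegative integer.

Input: [2, -3, -3, 7, -1] (max |s|=7)
Stage 1 (CLIP -6 14): clip(2,-6,14)=2, clip(-3,-6,14)=-3, clip(-3,-6,14)=-3, clip(7,-6,14)=7, clip(-1,-6,14)=-1 -> [2, -3, -3, 7, -1] (max |s|=7)
Stage 2 (OFFSET 2): 2+2=4, -3+2=-1, -3+2=-1, 7+2=9, -1+2=1 -> [4, -1, -1, 9, 1] (max |s|=9)
Stage 3 (AMPLIFY 3): 4*3=12, -1*3=-3, -1*3=-3, 9*3=27, 1*3=3 -> [12, -3, -3, 27, 3] (max |s|=27)
Stage 4 (AMPLIFY -2): 12*-2=-24, -3*-2=6, -3*-2=6, 27*-2=-54, 3*-2=-6 -> [-24, 6, 6, -54, -6] (max |s|=54)
Overall max amplitude: 54

Answer: 54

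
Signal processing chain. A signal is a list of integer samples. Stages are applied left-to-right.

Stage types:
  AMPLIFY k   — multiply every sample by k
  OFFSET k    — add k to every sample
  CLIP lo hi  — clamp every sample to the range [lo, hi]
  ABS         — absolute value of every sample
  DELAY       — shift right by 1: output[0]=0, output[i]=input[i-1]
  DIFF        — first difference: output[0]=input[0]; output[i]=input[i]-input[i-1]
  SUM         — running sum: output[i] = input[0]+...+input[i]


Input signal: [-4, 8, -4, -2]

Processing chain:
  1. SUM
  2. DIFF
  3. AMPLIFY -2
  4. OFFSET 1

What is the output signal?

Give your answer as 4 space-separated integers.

Answer: 9 -15 9 5

Derivation:
Input: [-4, 8, -4, -2]
Stage 1 (SUM): sum[0..0]=-4, sum[0..1]=4, sum[0..2]=0, sum[0..3]=-2 -> [-4, 4, 0, -2]
Stage 2 (DIFF): s[0]=-4, 4--4=8, 0-4=-4, -2-0=-2 -> [-4, 8, -4, -2]
Stage 3 (AMPLIFY -2): -4*-2=8, 8*-2=-16, -4*-2=8, -2*-2=4 -> [8, -16, 8, 4]
Stage 4 (OFFSET 1): 8+1=9, -16+1=-15, 8+1=9, 4+1=5 -> [9, -15, 9, 5]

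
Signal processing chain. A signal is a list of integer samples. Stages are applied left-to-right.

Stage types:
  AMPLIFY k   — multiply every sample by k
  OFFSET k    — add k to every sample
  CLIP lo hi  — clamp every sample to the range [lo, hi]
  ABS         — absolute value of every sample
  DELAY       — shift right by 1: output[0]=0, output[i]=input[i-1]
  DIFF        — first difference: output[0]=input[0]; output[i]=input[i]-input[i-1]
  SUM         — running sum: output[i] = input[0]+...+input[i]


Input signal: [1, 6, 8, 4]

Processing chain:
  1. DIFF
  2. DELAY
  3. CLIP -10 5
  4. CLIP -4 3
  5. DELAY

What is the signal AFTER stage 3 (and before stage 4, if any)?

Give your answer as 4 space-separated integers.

Input: [1, 6, 8, 4]
Stage 1 (DIFF): s[0]=1, 6-1=5, 8-6=2, 4-8=-4 -> [1, 5, 2, -4]
Stage 2 (DELAY): [0, 1, 5, 2] = [0, 1, 5, 2] -> [0, 1, 5, 2]
Stage 3 (CLIP -10 5): clip(0,-10,5)=0, clip(1,-10,5)=1, clip(5,-10,5)=5, clip(2,-10,5)=2 -> [0, 1, 5, 2]

Answer: 0 1 5 2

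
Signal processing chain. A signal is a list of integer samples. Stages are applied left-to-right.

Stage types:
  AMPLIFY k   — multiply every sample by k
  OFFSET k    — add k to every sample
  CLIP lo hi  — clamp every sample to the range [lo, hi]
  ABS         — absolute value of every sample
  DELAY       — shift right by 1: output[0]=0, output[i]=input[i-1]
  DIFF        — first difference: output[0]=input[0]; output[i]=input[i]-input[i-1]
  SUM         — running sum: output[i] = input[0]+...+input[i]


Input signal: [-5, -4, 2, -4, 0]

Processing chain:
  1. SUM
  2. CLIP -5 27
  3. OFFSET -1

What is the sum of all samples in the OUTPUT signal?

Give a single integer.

Answer: -30

Derivation:
Input: [-5, -4, 2, -4, 0]
Stage 1 (SUM): sum[0..0]=-5, sum[0..1]=-9, sum[0..2]=-7, sum[0..3]=-11, sum[0..4]=-11 -> [-5, -9, -7, -11, -11]
Stage 2 (CLIP -5 27): clip(-5,-5,27)=-5, clip(-9,-5,27)=-5, clip(-7,-5,27)=-5, clip(-11,-5,27)=-5, clip(-11,-5,27)=-5 -> [-5, -5, -5, -5, -5]
Stage 3 (OFFSET -1): -5+-1=-6, -5+-1=-6, -5+-1=-6, -5+-1=-6, -5+-1=-6 -> [-6, -6, -6, -6, -6]
Output sum: -30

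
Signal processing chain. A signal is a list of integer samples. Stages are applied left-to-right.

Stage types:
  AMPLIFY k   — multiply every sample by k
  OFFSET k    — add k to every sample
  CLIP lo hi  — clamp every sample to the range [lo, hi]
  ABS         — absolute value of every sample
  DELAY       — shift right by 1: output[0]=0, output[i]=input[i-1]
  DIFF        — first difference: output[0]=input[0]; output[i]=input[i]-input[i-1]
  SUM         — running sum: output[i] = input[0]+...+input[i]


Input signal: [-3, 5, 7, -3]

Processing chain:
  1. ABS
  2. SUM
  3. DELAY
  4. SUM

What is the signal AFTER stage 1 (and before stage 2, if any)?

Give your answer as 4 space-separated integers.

Input: [-3, 5, 7, -3]
Stage 1 (ABS): |-3|=3, |5|=5, |7|=7, |-3|=3 -> [3, 5, 7, 3]

Answer: 3 5 7 3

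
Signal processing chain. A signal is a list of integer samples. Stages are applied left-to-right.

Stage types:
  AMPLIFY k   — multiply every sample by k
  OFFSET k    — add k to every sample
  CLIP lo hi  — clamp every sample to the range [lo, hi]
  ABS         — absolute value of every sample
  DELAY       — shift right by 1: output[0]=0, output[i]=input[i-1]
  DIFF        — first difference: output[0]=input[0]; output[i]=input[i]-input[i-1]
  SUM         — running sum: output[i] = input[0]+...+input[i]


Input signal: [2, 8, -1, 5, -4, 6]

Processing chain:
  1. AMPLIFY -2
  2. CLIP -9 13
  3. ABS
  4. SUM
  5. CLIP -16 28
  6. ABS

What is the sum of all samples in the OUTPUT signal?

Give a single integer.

Answer: 112

Derivation:
Input: [2, 8, -1, 5, -4, 6]
Stage 1 (AMPLIFY -2): 2*-2=-4, 8*-2=-16, -1*-2=2, 5*-2=-10, -4*-2=8, 6*-2=-12 -> [-4, -16, 2, -10, 8, -12]
Stage 2 (CLIP -9 13): clip(-4,-9,13)=-4, clip(-16,-9,13)=-9, clip(2,-9,13)=2, clip(-10,-9,13)=-9, clip(8,-9,13)=8, clip(-12,-9,13)=-9 -> [-4, -9, 2, -9, 8, -9]
Stage 3 (ABS): |-4|=4, |-9|=9, |2|=2, |-9|=9, |8|=8, |-9|=9 -> [4, 9, 2, 9, 8, 9]
Stage 4 (SUM): sum[0..0]=4, sum[0..1]=13, sum[0..2]=15, sum[0..3]=24, sum[0..4]=32, sum[0..5]=41 -> [4, 13, 15, 24, 32, 41]
Stage 5 (CLIP -16 28): clip(4,-16,28)=4, clip(13,-16,28)=13, clip(15,-16,28)=15, clip(24,-16,28)=24, clip(32,-16,28)=28, clip(41,-16,28)=28 -> [4, 13, 15, 24, 28, 28]
Stage 6 (ABS): |4|=4, |13|=13, |15|=15, |24|=24, |28|=28, |28|=28 -> [4, 13, 15, 24, 28, 28]
Output sum: 112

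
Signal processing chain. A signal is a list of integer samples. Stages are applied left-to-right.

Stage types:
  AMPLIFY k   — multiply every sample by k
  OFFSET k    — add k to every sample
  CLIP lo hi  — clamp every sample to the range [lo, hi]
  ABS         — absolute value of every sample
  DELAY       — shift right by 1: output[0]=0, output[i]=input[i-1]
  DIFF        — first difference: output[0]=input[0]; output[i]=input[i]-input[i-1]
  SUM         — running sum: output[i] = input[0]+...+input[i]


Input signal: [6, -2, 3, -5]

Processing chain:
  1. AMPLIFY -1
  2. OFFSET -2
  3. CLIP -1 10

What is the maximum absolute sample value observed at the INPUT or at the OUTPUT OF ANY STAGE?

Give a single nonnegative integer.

Answer: 8

Derivation:
Input: [6, -2, 3, -5] (max |s|=6)
Stage 1 (AMPLIFY -1): 6*-1=-6, -2*-1=2, 3*-1=-3, -5*-1=5 -> [-6, 2, -3, 5] (max |s|=6)
Stage 2 (OFFSET -2): -6+-2=-8, 2+-2=0, -3+-2=-5, 5+-2=3 -> [-8, 0, -5, 3] (max |s|=8)
Stage 3 (CLIP -1 10): clip(-8,-1,10)=-1, clip(0,-1,10)=0, clip(-5,-1,10)=-1, clip(3,-1,10)=3 -> [-1, 0, -1, 3] (max |s|=3)
Overall max amplitude: 8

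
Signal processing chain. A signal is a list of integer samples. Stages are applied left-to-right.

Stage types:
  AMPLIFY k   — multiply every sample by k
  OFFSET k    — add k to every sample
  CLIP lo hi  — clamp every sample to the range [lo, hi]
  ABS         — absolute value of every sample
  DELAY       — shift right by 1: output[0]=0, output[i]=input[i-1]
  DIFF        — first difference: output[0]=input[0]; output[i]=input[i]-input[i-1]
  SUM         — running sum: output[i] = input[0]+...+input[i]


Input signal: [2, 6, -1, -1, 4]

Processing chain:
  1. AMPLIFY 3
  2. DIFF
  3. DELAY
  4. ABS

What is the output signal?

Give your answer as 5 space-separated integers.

Input: [2, 6, -1, -1, 4]
Stage 1 (AMPLIFY 3): 2*3=6, 6*3=18, -1*3=-3, -1*3=-3, 4*3=12 -> [6, 18, -3, -3, 12]
Stage 2 (DIFF): s[0]=6, 18-6=12, -3-18=-21, -3--3=0, 12--3=15 -> [6, 12, -21, 0, 15]
Stage 3 (DELAY): [0, 6, 12, -21, 0] = [0, 6, 12, -21, 0] -> [0, 6, 12, -21, 0]
Stage 4 (ABS): |0|=0, |6|=6, |12|=12, |-21|=21, |0|=0 -> [0, 6, 12, 21, 0]

Answer: 0 6 12 21 0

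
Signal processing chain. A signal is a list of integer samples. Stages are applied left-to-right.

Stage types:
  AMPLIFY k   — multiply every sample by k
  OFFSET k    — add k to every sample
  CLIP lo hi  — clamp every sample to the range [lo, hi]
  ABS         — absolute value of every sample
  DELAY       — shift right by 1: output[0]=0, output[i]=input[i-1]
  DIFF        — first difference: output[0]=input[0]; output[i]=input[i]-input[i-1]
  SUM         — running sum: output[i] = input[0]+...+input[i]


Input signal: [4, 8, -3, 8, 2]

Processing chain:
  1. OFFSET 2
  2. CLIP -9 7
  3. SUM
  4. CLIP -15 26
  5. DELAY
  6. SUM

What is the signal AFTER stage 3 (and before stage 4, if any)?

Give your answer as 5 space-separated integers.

Input: [4, 8, -3, 8, 2]
Stage 1 (OFFSET 2): 4+2=6, 8+2=10, -3+2=-1, 8+2=10, 2+2=4 -> [6, 10, -1, 10, 4]
Stage 2 (CLIP -9 7): clip(6,-9,7)=6, clip(10,-9,7)=7, clip(-1,-9,7)=-1, clip(10,-9,7)=7, clip(4,-9,7)=4 -> [6, 7, -1, 7, 4]
Stage 3 (SUM): sum[0..0]=6, sum[0..1]=13, sum[0..2]=12, sum[0..3]=19, sum[0..4]=23 -> [6, 13, 12, 19, 23]

Answer: 6 13 12 19 23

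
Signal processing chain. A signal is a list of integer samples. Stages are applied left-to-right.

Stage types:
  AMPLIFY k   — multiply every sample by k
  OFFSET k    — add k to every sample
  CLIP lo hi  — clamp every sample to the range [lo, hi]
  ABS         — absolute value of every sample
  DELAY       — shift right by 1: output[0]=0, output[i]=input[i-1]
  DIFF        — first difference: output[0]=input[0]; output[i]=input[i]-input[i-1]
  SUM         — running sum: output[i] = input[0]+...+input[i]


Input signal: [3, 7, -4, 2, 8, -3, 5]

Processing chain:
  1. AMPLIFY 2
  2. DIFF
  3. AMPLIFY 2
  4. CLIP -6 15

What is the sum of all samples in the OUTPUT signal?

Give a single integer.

Input: [3, 7, -4, 2, 8, -3, 5]
Stage 1 (AMPLIFY 2): 3*2=6, 7*2=14, -4*2=-8, 2*2=4, 8*2=16, -3*2=-6, 5*2=10 -> [6, 14, -8, 4, 16, -6, 10]
Stage 2 (DIFF): s[0]=6, 14-6=8, -8-14=-22, 4--8=12, 16-4=12, -6-16=-22, 10--6=16 -> [6, 8, -22, 12, 12, -22, 16]
Stage 3 (AMPLIFY 2): 6*2=12, 8*2=16, -22*2=-44, 12*2=24, 12*2=24, -22*2=-44, 16*2=32 -> [12, 16, -44, 24, 24, -44, 32]
Stage 4 (CLIP -6 15): clip(12,-6,15)=12, clip(16,-6,15)=15, clip(-44,-6,15)=-6, clip(24,-6,15)=15, clip(24,-6,15)=15, clip(-44,-6,15)=-6, clip(32,-6,15)=15 -> [12, 15, -6, 15, 15, -6, 15]
Output sum: 60

Answer: 60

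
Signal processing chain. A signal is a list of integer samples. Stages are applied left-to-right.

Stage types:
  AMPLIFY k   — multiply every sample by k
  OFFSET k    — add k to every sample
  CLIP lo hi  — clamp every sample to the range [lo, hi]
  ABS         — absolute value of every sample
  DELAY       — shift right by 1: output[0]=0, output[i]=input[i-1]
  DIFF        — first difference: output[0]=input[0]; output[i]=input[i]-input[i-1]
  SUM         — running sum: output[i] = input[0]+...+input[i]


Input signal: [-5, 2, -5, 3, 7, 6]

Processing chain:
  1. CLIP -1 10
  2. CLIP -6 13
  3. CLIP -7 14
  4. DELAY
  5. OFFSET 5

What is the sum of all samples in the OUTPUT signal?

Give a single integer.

Input: [-5, 2, -5, 3, 7, 6]
Stage 1 (CLIP -1 10): clip(-5,-1,10)=-1, clip(2,-1,10)=2, clip(-5,-1,10)=-1, clip(3,-1,10)=3, clip(7,-1,10)=7, clip(6,-1,10)=6 -> [-1, 2, -1, 3, 7, 6]
Stage 2 (CLIP -6 13): clip(-1,-6,13)=-1, clip(2,-6,13)=2, clip(-1,-6,13)=-1, clip(3,-6,13)=3, clip(7,-6,13)=7, clip(6,-6,13)=6 -> [-1, 2, -1, 3, 7, 6]
Stage 3 (CLIP -7 14): clip(-1,-7,14)=-1, clip(2,-7,14)=2, clip(-1,-7,14)=-1, clip(3,-7,14)=3, clip(7,-7,14)=7, clip(6,-7,14)=6 -> [-1, 2, -1, 3, 7, 6]
Stage 4 (DELAY): [0, -1, 2, -1, 3, 7] = [0, -1, 2, -1, 3, 7] -> [0, -1, 2, -1, 3, 7]
Stage 5 (OFFSET 5): 0+5=5, -1+5=4, 2+5=7, -1+5=4, 3+5=8, 7+5=12 -> [5, 4, 7, 4, 8, 12]
Output sum: 40

Answer: 40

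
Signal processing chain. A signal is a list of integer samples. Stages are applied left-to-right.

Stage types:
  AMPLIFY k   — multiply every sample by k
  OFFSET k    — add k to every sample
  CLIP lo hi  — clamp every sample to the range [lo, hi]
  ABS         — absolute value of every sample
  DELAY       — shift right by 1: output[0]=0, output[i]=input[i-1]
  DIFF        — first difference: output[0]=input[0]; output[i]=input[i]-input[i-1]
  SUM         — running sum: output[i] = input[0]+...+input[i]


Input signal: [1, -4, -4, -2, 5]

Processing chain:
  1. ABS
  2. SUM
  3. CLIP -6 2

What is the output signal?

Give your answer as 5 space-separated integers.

Answer: 1 2 2 2 2

Derivation:
Input: [1, -4, -4, -2, 5]
Stage 1 (ABS): |1|=1, |-4|=4, |-4|=4, |-2|=2, |5|=5 -> [1, 4, 4, 2, 5]
Stage 2 (SUM): sum[0..0]=1, sum[0..1]=5, sum[0..2]=9, sum[0..3]=11, sum[0..4]=16 -> [1, 5, 9, 11, 16]
Stage 3 (CLIP -6 2): clip(1,-6,2)=1, clip(5,-6,2)=2, clip(9,-6,2)=2, clip(11,-6,2)=2, clip(16,-6,2)=2 -> [1, 2, 2, 2, 2]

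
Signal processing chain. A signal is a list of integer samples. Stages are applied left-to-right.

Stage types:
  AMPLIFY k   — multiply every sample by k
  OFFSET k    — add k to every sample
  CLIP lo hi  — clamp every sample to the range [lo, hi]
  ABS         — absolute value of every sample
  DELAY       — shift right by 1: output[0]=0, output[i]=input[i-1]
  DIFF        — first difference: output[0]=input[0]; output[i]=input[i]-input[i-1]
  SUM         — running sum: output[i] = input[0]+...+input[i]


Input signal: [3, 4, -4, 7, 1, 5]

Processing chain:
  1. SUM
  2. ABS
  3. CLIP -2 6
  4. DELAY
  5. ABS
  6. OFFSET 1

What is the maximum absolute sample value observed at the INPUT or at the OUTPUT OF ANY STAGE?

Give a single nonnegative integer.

Input: [3, 4, -4, 7, 1, 5] (max |s|=7)
Stage 1 (SUM): sum[0..0]=3, sum[0..1]=7, sum[0..2]=3, sum[0..3]=10, sum[0..4]=11, sum[0..5]=16 -> [3, 7, 3, 10, 11, 16] (max |s|=16)
Stage 2 (ABS): |3|=3, |7|=7, |3|=3, |10|=10, |11|=11, |16|=16 -> [3, 7, 3, 10, 11, 16] (max |s|=16)
Stage 3 (CLIP -2 6): clip(3,-2,6)=3, clip(7,-2,6)=6, clip(3,-2,6)=3, clip(10,-2,6)=6, clip(11,-2,6)=6, clip(16,-2,6)=6 -> [3, 6, 3, 6, 6, 6] (max |s|=6)
Stage 4 (DELAY): [0, 3, 6, 3, 6, 6] = [0, 3, 6, 3, 6, 6] -> [0, 3, 6, 3, 6, 6] (max |s|=6)
Stage 5 (ABS): |0|=0, |3|=3, |6|=6, |3|=3, |6|=6, |6|=6 -> [0, 3, 6, 3, 6, 6] (max |s|=6)
Stage 6 (OFFSET 1): 0+1=1, 3+1=4, 6+1=7, 3+1=4, 6+1=7, 6+1=7 -> [1, 4, 7, 4, 7, 7] (max |s|=7)
Overall max amplitude: 16

Answer: 16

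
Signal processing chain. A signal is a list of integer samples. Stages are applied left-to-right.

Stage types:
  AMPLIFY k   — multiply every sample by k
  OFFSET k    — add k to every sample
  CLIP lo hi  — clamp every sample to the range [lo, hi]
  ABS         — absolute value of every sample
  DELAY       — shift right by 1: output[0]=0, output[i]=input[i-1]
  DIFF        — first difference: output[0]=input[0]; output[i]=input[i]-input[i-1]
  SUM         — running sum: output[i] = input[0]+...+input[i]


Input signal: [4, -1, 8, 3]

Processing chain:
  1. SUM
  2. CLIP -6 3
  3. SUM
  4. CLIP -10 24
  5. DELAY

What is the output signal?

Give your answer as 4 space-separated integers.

Input: [4, -1, 8, 3]
Stage 1 (SUM): sum[0..0]=4, sum[0..1]=3, sum[0..2]=11, sum[0..3]=14 -> [4, 3, 11, 14]
Stage 2 (CLIP -6 3): clip(4,-6,3)=3, clip(3,-6,3)=3, clip(11,-6,3)=3, clip(14,-6,3)=3 -> [3, 3, 3, 3]
Stage 3 (SUM): sum[0..0]=3, sum[0..1]=6, sum[0..2]=9, sum[0..3]=12 -> [3, 6, 9, 12]
Stage 4 (CLIP -10 24): clip(3,-10,24)=3, clip(6,-10,24)=6, clip(9,-10,24)=9, clip(12,-10,24)=12 -> [3, 6, 9, 12]
Stage 5 (DELAY): [0, 3, 6, 9] = [0, 3, 6, 9] -> [0, 3, 6, 9]

Answer: 0 3 6 9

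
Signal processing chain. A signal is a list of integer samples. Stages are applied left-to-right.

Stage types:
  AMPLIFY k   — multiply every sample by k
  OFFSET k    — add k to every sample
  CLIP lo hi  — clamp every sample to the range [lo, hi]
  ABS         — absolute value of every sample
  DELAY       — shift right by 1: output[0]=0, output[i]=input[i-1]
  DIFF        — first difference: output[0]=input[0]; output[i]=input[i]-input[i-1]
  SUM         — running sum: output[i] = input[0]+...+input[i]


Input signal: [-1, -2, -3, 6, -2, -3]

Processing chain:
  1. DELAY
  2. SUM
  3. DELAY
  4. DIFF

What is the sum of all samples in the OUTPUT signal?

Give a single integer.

Input: [-1, -2, -3, 6, -2, -3]
Stage 1 (DELAY): [0, -1, -2, -3, 6, -2] = [0, -1, -2, -3, 6, -2] -> [0, -1, -2, -3, 6, -2]
Stage 2 (SUM): sum[0..0]=0, sum[0..1]=-1, sum[0..2]=-3, sum[0..3]=-6, sum[0..4]=0, sum[0..5]=-2 -> [0, -1, -3, -6, 0, -2]
Stage 3 (DELAY): [0, 0, -1, -3, -6, 0] = [0, 0, -1, -3, -6, 0] -> [0, 0, -1, -3, -6, 0]
Stage 4 (DIFF): s[0]=0, 0-0=0, -1-0=-1, -3--1=-2, -6--3=-3, 0--6=6 -> [0, 0, -1, -2, -3, 6]
Output sum: 0

Answer: 0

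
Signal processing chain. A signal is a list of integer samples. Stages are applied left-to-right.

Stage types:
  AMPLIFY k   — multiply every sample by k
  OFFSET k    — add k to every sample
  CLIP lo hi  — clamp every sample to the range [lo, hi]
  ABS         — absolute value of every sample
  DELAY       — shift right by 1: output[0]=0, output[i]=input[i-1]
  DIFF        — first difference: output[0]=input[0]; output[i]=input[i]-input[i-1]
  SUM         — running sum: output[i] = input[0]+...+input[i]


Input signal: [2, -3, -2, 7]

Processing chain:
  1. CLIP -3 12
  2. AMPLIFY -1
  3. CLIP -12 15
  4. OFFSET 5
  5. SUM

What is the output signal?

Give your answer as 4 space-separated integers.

Input: [2, -3, -2, 7]
Stage 1 (CLIP -3 12): clip(2,-3,12)=2, clip(-3,-3,12)=-3, clip(-2,-3,12)=-2, clip(7,-3,12)=7 -> [2, -3, -2, 7]
Stage 2 (AMPLIFY -1): 2*-1=-2, -3*-1=3, -2*-1=2, 7*-1=-7 -> [-2, 3, 2, -7]
Stage 3 (CLIP -12 15): clip(-2,-12,15)=-2, clip(3,-12,15)=3, clip(2,-12,15)=2, clip(-7,-12,15)=-7 -> [-2, 3, 2, -7]
Stage 4 (OFFSET 5): -2+5=3, 3+5=8, 2+5=7, -7+5=-2 -> [3, 8, 7, -2]
Stage 5 (SUM): sum[0..0]=3, sum[0..1]=11, sum[0..2]=18, sum[0..3]=16 -> [3, 11, 18, 16]

Answer: 3 11 18 16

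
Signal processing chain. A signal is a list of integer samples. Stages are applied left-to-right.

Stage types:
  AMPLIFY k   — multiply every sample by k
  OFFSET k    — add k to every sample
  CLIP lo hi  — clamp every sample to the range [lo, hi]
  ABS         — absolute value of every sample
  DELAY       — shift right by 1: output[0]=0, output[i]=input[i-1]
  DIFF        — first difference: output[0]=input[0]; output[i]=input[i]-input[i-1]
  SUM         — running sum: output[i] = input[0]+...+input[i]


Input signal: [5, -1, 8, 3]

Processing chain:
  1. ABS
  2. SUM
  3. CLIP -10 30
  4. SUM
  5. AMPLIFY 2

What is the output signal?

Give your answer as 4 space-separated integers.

Answer: 10 22 50 84

Derivation:
Input: [5, -1, 8, 3]
Stage 1 (ABS): |5|=5, |-1|=1, |8|=8, |3|=3 -> [5, 1, 8, 3]
Stage 2 (SUM): sum[0..0]=5, sum[0..1]=6, sum[0..2]=14, sum[0..3]=17 -> [5, 6, 14, 17]
Stage 3 (CLIP -10 30): clip(5,-10,30)=5, clip(6,-10,30)=6, clip(14,-10,30)=14, clip(17,-10,30)=17 -> [5, 6, 14, 17]
Stage 4 (SUM): sum[0..0]=5, sum[0..1]=11, sum[0..2]=25, sum[0..3]=42 -> [5, 11, 25, 42]
Stage 5 (AMPLIFY 2): 5*2=10, 11*2=22, 25*2=50, 42*2=84 -> [10, 22, 50, 84]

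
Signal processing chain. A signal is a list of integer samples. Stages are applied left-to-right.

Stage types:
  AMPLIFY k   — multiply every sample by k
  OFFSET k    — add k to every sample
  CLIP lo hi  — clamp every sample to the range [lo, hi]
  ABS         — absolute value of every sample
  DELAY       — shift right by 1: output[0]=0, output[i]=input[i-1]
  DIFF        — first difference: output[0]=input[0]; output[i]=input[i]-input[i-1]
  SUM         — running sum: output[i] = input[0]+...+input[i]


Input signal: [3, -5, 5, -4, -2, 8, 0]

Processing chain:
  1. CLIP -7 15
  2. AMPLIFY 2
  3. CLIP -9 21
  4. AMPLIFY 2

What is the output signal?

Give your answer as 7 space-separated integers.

Answer: 12 -18 20 -16 -8 32 0

Derivation:
Input: [3, -5, 5, -4, -2, 8, 0]
Stage 1 (CLIP -7 15): clip(3,-7,15)=3, clip(-5,-7,15)=-5, clip(5,-7,15)=5, clip(-4,-7,15)=-4, clip(-2,-7,15)=-2, clip(8,-7,15)=8, clip(0,-7,15)=0 -> [3, -5, 5, -4, -2, 8, 0]
Stage 2 (AMPLIFY 2): 3*2=6, -5*2=-10, 5*2=10, -4*2=-8, -2*2=-4, 8*2=16, 0*2=0 -> [6, -10, 10, -8, -4, 16, 0]
Stage 3 (CLIP -9 21): clip(6,-9,21)=6, clip(-10,-9,21)=-9, clip(10,-9,21)=10, clip(-8,-9,21)=-8, clip(-4,-9,21)=-4, clip(16,-9,21)=16, clip(0,-9,21)=0 -> [6, -9, 10, -8, -4, 16, 0]
Stage 4 (AMPLIFY 2): 6*2=12, -9*2=-18, 10*2=20, -8*2=-16, -4*2=-8, 16*2=32, 0*2=0 -> [12, -18, 20, -16, -8, 32, 0]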